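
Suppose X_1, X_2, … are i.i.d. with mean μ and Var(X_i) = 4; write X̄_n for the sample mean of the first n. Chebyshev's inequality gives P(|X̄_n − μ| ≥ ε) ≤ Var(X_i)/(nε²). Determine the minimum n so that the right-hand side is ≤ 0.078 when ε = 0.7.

Require 4/(n·0.7²) ≤ 0.078, i.e. n ≥ 4/(0.078·0.7²) = 104.657.
The smallest integer n is 105.

105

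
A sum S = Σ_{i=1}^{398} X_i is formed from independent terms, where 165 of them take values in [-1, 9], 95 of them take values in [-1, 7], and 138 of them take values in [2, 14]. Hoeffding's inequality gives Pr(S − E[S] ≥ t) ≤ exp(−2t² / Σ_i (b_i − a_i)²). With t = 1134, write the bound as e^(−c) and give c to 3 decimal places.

Σ(b_i − a_i)² = 165·10² + 95·8² + 138·12² = 42452.
c = 2t² / 42452 = 2·1134² / 42452 = 60.5840.

60.584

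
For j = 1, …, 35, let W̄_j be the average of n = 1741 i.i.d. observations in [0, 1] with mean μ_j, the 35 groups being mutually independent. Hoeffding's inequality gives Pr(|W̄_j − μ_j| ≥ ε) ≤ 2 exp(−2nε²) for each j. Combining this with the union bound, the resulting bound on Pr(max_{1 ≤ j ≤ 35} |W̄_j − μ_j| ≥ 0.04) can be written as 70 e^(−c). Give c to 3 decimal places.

5.571

Union bound over the 35 events: Pr(max_{1 ≤ j ≤ 35} |W̄_j − μ_j| ≥ 0.04) ≤ 35·2·exp(−2nε²) = 70 exp(−2·1741·0.04²).
So c = 2·1741·0.04² = 5.5712.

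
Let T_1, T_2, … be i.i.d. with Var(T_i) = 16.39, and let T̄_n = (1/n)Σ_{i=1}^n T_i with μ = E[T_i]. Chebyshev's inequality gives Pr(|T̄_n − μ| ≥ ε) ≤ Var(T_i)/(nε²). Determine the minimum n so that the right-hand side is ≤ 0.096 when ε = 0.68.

370

Require 16.39/(n·0.68²) ≤ 0.096, i.e. n ≥ 16.39/(0.096·0.68²) = 369.224.
The smallest integer n is 370.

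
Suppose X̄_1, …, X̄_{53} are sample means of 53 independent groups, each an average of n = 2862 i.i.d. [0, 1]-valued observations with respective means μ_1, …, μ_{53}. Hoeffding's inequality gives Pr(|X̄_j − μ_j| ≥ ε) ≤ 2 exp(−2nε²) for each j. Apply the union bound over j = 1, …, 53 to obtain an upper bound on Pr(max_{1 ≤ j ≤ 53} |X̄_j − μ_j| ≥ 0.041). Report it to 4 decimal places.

0.0070

Per-experiment Hoeffding bound: 2·exp(−2·2862·0.041²) = 2·exp(−9.62204) = 0.0001325.
Union bound over 53 events: 53·0.0001325 = 0.00702.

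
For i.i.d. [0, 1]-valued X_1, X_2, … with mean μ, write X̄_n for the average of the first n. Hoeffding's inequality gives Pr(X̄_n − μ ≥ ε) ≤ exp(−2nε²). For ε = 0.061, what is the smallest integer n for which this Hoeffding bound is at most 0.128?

Require exp(−2nε²) ≤ 0.128, i.e. 2nε² ≥ ln(1/0.128) = 2.055725.
So n ≥ 2.055725 / (2·0.061²) = 276.233.
The smallest integer n is 277.

277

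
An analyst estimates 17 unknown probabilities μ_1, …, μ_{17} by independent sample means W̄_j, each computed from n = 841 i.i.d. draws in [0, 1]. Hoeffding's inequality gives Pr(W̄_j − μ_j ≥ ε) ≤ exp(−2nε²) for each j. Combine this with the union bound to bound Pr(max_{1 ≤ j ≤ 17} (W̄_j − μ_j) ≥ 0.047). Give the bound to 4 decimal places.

Per-experiment Hoeffding bound: exp(−2·841·0.047²) = exp(−3.71554) = 0.024342.
Union bound over 17 events: 17·0.024342 = 0.41382.

0.4138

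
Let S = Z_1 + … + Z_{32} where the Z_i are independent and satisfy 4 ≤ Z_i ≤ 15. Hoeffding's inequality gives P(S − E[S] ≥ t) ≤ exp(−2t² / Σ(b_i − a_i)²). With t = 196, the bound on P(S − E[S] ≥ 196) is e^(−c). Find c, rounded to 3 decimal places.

19.843

Σ(b_i − a_i)² = 32·(11)² = 3872.
c = 2t²/3872 = 2·196²/3872 = 19.8430.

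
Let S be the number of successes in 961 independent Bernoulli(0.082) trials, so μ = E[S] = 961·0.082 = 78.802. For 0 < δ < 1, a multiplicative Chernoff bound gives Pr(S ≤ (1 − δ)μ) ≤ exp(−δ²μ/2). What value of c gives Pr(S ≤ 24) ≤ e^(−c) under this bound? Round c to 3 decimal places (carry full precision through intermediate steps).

Write 24 = (1 − δ)μ, so δ = 1 − 24/78.802 = 0.6954392…
Then the exponent is δ²μ/2 = (μ − 24)²/(2μ) = 19.055730.

19.056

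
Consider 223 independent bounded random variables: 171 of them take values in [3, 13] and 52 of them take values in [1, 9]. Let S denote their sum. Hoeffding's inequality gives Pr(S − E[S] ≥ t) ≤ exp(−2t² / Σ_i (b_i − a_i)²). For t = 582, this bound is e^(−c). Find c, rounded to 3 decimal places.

33.163

Σ(b_i − a_i)² = 171·10² + 52·8² = 20428.
c = 2t² / 20428 = 2·582² / 20428 = 33.1627.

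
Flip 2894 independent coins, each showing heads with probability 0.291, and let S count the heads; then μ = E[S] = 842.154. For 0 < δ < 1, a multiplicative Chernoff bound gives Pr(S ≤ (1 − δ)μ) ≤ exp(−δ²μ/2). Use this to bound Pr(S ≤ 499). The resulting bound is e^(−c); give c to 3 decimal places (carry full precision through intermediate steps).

69.913

Write 499 = (1 − δ)μ, so δ = 1 − 499/842.154 = 0.4074718…
Then the exponent is δ²μ/2 = (μ − 499)²/(2μ) = 69.912788.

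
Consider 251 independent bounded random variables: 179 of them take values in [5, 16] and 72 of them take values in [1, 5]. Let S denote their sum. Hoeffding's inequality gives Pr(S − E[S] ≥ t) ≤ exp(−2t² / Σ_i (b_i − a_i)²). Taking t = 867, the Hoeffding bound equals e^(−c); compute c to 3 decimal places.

Σ(b_i − a_i)² = 179·11² + 72·4² = 22811.
c = 2t² / 22811 = 2·867² / 22811 = 65.9058.

65.906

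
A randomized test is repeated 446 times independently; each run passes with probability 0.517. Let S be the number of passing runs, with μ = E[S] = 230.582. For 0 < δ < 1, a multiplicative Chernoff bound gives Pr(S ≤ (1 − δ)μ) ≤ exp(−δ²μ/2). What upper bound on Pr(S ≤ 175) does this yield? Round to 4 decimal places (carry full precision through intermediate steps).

Write 175 = (1 − δ)μ, so δ = 1 − 175/230.582 = 0.2410509…
Then the exponent is δ²μ/2 = (μ − 175)²/(2μ) = 6.699046.
Bound = exp(−6.699046) = 0.00123.

0.0012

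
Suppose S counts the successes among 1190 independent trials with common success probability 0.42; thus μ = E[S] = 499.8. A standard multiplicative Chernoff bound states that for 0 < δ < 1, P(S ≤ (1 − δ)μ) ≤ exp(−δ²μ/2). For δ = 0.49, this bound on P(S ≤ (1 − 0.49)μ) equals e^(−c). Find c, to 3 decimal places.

60.001

c = δ²μ/2 = 0.49²·499.8/2 = 60.0010.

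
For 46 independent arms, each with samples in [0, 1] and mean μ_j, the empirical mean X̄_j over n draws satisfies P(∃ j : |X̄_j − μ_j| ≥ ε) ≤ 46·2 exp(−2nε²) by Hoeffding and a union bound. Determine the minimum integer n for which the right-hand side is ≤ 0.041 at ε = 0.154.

163

Need 2·46·exp(−2nε²) ≤ 0.041, i.e. exp(−2nε²) ≤ 0.041/92.
So 2nε² ≥ ln(92/0.041) = 7.715972.
Hence n ≥ 7.715972/(2·0.154²) = 162.674.
The smallest integer n is 163.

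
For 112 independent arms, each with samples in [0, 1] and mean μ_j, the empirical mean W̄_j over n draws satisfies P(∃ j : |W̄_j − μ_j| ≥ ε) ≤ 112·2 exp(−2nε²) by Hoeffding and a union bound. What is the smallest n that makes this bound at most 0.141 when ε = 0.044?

1904

Need 2·112·exp(−2nε²) ≤ 0.141, i.e. exp(−2nε²) ≤ 0.141/224.
So 2nε² ≥ ln(224/0.141) = 7.370641.
Hence n ≥ 7.370641/(2·0.044²) = 1903.575.
The smallest integer n is 1904.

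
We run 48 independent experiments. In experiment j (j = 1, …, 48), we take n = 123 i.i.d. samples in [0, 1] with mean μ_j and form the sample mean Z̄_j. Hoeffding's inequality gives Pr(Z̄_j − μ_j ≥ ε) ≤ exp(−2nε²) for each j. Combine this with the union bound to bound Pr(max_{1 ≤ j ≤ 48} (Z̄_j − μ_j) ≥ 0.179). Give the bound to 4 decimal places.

Per-experiment Hoeffding bound: exp(−2·123·0.179²) = exp(−7.88209) = 0.00037744.
Union bound over 48 events: 48·0.00037744 = 0.01812.

0.0181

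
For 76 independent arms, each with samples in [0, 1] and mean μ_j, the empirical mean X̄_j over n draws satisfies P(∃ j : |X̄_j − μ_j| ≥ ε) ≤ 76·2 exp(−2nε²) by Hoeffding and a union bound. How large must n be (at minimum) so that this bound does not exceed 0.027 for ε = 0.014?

Need 2·76·exp(−2nε²) ≤ 0.027, i.e. exp(−2nε²) ≤ 0.027/152.
So 2nε² ≥ ln(152/0.027) = 8.635799.
Hence n ≥ 8.635799/(2·0.014²) = 22030.099.
The smallest integer n is 22031.

22031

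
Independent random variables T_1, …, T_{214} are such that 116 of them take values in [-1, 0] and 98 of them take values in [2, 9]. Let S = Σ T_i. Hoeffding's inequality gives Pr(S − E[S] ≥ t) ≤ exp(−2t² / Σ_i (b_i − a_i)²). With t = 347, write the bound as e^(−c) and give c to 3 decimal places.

Σ(b_i − a_i)² = 116·1² + 98·7² = 4918.
c = 2t² / 4918 = 2·347² / 4918 = 48.9667.

48.967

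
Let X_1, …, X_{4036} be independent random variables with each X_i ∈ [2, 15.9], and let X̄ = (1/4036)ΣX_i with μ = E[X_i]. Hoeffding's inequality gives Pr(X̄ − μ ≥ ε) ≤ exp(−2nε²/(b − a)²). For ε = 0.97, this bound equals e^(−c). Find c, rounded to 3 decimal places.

39.309

c = 2nε²/(b − a)² = 2·4036·0.97² / 13.9² = 39.3093.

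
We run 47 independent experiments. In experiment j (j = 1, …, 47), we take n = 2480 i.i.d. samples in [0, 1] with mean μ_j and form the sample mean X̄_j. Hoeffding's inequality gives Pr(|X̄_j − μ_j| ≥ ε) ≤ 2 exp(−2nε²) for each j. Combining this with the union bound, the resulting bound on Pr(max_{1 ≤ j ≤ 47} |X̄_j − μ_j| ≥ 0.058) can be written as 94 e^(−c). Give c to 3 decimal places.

16.685

Union bound over the 47 events: Pr(max_{1 ≤ j ≤ 47} |X̄_j − μ_j| ≥ 0.058) ≤ 47·2·exp(−2nε²) = 94 exp(−2·2480·0.058²).
So c = 2·2480·0.058² = 16.6854.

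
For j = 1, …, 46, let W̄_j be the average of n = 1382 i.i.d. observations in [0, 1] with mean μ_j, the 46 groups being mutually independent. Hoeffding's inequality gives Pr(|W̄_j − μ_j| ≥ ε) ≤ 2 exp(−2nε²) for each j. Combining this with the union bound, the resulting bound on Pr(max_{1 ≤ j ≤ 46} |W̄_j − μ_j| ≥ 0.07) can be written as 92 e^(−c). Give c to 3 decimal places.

Union bound over the 46 events: Pr(max_{1 ≤ j ≤ 46} |W̄_j − μ_j| ≥ 0.07) ≤ 46·2·exp(−2nε²) = 92 exp(−2·1382·0.07²).
So c = 2·1382·0.07² = 13.5436.

13.544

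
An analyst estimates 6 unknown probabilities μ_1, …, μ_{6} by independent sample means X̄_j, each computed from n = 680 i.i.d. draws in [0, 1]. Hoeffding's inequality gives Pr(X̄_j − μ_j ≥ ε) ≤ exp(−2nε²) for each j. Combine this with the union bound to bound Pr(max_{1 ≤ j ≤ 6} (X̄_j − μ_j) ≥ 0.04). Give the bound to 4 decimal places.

0.6810

Per-experiment Hoeffding bound: exp(−2·680·0.04²) = exp(−2.17600) = 0.11349.
Union bound over 6 events: 6·0.11349 = 0.68097.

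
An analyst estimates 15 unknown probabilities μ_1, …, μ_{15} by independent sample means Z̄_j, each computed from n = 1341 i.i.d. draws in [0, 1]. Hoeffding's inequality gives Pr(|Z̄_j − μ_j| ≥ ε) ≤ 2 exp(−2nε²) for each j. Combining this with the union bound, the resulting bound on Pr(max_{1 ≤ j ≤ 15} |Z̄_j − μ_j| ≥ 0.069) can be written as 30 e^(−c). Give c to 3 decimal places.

Union bound over the 15 events: Pr(max_{1 ≤ j ≤ 15} |Z̄_j − μ_j| ≥ 0.069) ≤ 15·2·exp(−2nε²) = 30 exp(−2·1341·0.069²).
So c = 2·1341·0.069² = 12.7690.

12.769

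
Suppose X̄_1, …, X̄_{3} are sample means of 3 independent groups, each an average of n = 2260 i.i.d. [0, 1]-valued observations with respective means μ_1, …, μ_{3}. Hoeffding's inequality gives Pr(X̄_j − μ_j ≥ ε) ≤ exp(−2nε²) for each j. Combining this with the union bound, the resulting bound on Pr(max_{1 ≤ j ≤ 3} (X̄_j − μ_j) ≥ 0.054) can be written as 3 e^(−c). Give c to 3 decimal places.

13.180

Union bound over the 3 events: Pr(max_{1 ≤ j ≤ 3} (X̄_j − μ_j) ≥ 0.054) ≤ 3·exp(−2nε²) = 3 exp(−2·2260·0.054²).
So c = 2·2260·0.054² = 13.1803.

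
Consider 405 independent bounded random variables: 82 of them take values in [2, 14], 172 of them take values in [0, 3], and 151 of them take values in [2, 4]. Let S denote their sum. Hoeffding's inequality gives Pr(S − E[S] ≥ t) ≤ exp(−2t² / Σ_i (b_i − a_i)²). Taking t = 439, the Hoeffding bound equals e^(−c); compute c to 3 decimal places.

Σ(b_i − a_i)² = 82·12² + 172·3² + 151·2² = 13960.
c = 2t² / 13960 = 2·439² / 13960 = 27.6105.

27.610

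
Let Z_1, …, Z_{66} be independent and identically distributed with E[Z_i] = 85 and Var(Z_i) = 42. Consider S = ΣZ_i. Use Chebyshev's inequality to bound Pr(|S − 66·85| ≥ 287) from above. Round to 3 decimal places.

0.034

Var(S) = n·Var(Z_i) = 66·42 = 2772.
Chebyshev: Pr(|S − 66·85| ≥ 287) ≤ Var(S)/287² = 2772/82369 = 0.0337.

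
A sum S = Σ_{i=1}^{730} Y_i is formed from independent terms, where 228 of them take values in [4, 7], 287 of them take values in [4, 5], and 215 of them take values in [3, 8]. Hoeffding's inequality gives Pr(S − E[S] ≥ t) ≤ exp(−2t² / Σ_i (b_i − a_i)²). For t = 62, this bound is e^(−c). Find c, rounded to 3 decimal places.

Σ(b_i − a_i)² = 228·3² + 287·1² + 215·5² = 7714.
c = 2t² / 7714 = 2·62² / 7714 = 0.9966.

0.997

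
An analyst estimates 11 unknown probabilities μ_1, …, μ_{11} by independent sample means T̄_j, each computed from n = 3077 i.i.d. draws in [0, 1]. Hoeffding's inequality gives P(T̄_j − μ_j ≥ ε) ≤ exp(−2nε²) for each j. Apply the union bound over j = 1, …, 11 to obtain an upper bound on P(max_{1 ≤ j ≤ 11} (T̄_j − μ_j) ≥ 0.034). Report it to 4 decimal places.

Per-experiment Hoeffding bound: exp(−2·3077·0.034²) = exp(−7.11402) = 0.00081361.
Union bound over 11 events: 11·0.00081361 = 0.00895.

0.0089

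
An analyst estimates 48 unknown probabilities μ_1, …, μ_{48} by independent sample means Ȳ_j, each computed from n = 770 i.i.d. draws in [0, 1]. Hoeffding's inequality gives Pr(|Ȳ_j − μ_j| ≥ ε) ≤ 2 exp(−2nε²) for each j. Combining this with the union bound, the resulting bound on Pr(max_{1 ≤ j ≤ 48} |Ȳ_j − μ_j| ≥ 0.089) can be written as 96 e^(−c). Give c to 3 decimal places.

Union bound over the 48 events: Pr(max_{1 ≤ j ≤ 48} |Ȳ_j − μ_j| ≥ 0.089) ≤ 48·2·exp(−2nε²) = 96 exp(−2·770·0.089²).
So c = 2·770·0.089² = 12.1983.

12.198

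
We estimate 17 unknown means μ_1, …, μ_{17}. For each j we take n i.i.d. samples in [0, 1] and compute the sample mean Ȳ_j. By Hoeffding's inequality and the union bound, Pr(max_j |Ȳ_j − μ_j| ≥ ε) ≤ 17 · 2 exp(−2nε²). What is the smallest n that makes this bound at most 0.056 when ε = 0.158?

Need 2·17·exp(−2nε²) ≤ 0.056, i.e. exp(−2nε²) ≤ 0.056/34.
So 2nε² ≥ ln(34/0.056) = 6.408764.
Hence n ≥ 6.408764/(2·0.158²) = 128.360.
The smallest integer n is 129.

129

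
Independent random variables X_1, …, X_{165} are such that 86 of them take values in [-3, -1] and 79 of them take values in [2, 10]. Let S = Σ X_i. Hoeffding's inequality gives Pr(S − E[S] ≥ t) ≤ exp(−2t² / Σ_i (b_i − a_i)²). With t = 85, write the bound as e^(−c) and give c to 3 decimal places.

Σ(b_i − a_i)² = 86·2² + 79·8² = 5400.
c = 2t² / 5400 = 2·85² / 5400 = 2.6759.

2.676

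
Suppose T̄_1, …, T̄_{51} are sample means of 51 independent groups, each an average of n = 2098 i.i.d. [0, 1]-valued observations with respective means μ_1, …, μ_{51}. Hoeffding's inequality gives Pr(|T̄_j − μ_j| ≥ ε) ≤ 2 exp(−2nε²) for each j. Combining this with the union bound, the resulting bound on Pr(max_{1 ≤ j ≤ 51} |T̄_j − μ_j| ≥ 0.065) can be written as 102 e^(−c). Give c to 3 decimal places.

17.728

Union bound over the 51 events: Pr(max_{1 ≤ j ≤ 51} |T̄_j − μ_j| ≥ 0.065) ≤ 51·2·exp(−2nε²) = 102 exp(−2·2098·0.065²).
So c = 2·2098·0.065² = 17.7281.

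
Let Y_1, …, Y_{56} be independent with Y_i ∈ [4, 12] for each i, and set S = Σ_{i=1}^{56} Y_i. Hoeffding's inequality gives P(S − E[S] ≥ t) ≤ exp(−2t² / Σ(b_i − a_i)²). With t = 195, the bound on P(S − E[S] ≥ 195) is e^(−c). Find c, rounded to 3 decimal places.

Σ(b_i − a_i)² = 56·(8)² = 3584.
c = 2t²/3584 = 2·195²/3584 = 21.2193.

21.219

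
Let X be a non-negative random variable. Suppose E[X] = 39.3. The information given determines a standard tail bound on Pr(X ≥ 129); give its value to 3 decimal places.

0.305

Only the mean of a non-negative variable is known, so Markov's inequality is the applicable tail bound.
Markov's inequality: for a non-negative random variable, Pr(X ≥ a) ≤ E[X]/a.
Here E[X] = 39.3 and a = 129, so the bound is 39.3/129 = 0.3047.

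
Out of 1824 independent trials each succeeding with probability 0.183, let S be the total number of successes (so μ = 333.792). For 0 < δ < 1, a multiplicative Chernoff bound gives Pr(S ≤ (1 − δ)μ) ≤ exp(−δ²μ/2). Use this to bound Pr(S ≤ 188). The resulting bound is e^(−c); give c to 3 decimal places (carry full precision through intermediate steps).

31.839

Write 188 = (1 − δ)μ, so δ = 1 − 188/333.792 = 0.436775…
Then the exponent is δ²μ/2 = (μ − 188)²/(2μ) = 31.839150.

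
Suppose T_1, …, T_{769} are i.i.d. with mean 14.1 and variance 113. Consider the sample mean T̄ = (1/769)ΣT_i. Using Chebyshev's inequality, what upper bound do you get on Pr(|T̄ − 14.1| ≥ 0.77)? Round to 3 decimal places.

0.248

Var(T̄) = Var(T_i)/n = 113/769 = 0.14694.
Chebyshev: Pr(|T̄ − 14.1| ≥ 0.77) ≤ Var(T̄)/(0.77)² = 113/(769·0.77²) = 0.2478.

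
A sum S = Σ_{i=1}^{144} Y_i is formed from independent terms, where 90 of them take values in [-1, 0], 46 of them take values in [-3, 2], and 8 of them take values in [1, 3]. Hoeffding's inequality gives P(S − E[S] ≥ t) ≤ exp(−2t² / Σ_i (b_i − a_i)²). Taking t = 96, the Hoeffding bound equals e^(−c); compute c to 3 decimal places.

14.491

Σ(b_i − a_i)² = 90·1² + 46·5² + 8·2² = 1272.
c = 2t² / 1272 = 2·96² / 1272 = 14.4906.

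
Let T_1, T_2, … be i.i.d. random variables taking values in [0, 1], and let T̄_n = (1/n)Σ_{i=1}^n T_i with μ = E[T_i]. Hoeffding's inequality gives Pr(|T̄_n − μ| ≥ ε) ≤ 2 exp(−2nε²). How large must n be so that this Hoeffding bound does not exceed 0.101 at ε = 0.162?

Require 2·exp(−2nε²) ≤ 0.101, i.e. 2nε² ≥ ln(2/0.101) = 2.985782.
So n ≥ 2.985782 / (2·0.162²) = 56.885.
The smallest integer n is 57.

57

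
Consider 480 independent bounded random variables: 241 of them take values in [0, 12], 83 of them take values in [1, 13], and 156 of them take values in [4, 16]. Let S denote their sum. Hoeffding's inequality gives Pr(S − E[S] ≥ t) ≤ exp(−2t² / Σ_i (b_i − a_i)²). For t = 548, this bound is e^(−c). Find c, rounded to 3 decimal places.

Σ(b_i − a_i)² = 241·12² + 83·12² + 156·12² = 69120.
c = 2t² / 69120 = 2·548² / 69120 = 8.6894.

8.689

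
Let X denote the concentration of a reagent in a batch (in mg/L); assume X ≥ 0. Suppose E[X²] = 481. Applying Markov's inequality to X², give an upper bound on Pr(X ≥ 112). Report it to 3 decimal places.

Since X ≥ 0, the event {X ≥ 112} is the same as {X² ≥ 12544}.
Markov's inequality applied to X² gives Pr(X² ≥ 12544) ≤ E[X²]/12544 = 481/12544 = 0.0383.

0.038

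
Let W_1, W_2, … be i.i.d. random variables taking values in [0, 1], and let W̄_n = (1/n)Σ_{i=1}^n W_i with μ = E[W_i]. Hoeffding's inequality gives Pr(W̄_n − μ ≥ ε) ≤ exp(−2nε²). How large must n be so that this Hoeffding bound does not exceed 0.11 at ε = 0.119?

Require exp(−2nε²) ≤ 0.11, i.e. 2nε² ≥ ln(1/0.11) = 2.207275.
So n ≥ 2.207275 / (2·0.119²) = 77.935.
The smallest integer n is 78.

78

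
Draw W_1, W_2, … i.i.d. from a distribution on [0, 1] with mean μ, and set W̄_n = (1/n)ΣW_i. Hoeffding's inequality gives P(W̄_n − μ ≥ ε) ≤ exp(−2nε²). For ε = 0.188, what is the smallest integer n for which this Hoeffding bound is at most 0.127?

Require exp(−2nε²) ≤ 0.127, i.e. 2nε² ≥ ln(1/0.127) = 2.063568.
So n ≥ 2.063568 / (2·0.188²) = 29.193.
The smallest integer n is 30.

30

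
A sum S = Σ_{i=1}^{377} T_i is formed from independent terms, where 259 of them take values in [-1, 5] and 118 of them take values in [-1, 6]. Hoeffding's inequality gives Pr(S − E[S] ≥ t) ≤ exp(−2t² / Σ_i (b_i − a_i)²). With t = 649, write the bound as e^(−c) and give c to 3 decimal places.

Σ(b_i − a_i)² = 259·6² + 118·7² = 15106.
c = 2t² / 15106 = 2·649² / 15106 = 55.7661.

55.766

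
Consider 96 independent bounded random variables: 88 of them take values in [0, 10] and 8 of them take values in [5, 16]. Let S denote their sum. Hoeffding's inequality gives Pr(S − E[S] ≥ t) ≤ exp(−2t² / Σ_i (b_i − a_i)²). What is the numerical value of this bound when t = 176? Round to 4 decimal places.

0.0018

Σ(b_i − a_i)² = 88·10² + 8·11² = 9768.
Exponent = 2·176² / 9768 = 6.34234.
Bound = exp(−6.34234) = 0.00176.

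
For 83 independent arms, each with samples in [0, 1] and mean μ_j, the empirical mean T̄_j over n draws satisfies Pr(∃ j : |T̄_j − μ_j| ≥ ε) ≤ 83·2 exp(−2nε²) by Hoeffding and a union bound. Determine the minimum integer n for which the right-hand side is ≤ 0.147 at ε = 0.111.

286

Need 2·83·exp(−2nε²) ≤ 0.147, i.e. exp(−2nε²) ≤ 0.147/166.
So 2nε² ≥ ln(166/0.147) = 7.029310.
Hence n ≥ 7.029310/(2·0.111²) = 285.257.
The smallest integer n is 286.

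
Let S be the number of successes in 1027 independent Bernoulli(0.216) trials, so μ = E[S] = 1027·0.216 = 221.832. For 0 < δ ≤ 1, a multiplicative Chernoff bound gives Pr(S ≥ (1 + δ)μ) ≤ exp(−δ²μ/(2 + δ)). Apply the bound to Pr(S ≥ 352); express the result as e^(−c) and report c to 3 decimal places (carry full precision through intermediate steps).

Write 352 = (1 + δ)μ, so δ = 352/221.832 − 1 = 0.5867864…
Then the exponent is δ²μ/(2 + δ) = (352 − μ)² / (μ·(2 + δ)) = 29.527298.

29.527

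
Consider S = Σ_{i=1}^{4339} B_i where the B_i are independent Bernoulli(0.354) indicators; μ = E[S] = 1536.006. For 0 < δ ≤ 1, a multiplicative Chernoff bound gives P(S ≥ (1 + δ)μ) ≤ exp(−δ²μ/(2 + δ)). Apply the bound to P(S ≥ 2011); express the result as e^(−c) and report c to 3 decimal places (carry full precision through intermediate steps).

Write 2011 = (1 + δ)μ, so δ = 2011/1536.006 − 1 = 0.3092397…
Then the exponent is δ²μ/(2 + δ) = (2011 − μ)² / (μ·(2 + δ)) = 63.608378.

63.608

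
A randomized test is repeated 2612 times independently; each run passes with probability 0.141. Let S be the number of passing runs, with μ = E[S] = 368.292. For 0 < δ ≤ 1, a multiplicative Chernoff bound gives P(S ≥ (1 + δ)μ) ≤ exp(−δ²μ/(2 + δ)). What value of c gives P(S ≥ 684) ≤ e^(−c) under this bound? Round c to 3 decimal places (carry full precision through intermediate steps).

Write 684 = (1 + δ)μ, so δ = 684/368.292 − 1 = 0.857222…
Then the exponent is δ²μ/(2 + δ) = (684 − μ)² / (μ·(2 + δ)) = 94.718520.

94.719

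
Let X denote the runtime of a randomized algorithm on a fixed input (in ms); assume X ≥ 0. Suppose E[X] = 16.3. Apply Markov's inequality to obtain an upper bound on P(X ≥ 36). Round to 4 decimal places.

Markov's inequality: for a non-negative random variable, P(X ≥ a) ≤ E[X]/a.
Here E[X] = 16.3 and a = 36, so the bound is 16.3/36 = 0.4528.

0.4528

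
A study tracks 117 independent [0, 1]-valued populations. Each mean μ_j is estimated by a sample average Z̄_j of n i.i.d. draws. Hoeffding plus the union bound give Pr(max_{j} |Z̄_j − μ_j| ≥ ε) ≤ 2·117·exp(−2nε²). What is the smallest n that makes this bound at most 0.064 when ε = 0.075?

Need 2·117·exp(−2nε²) ≤ 0.064, i.e. exp(−2nε²) ≤ 0.064/234.
So 2nε² ≥ ln(234/0.064) = 8.204193.
Hence n ≥ 8.204193/(2·0.075²) = 729.262.
The smallest integer n is 730.

730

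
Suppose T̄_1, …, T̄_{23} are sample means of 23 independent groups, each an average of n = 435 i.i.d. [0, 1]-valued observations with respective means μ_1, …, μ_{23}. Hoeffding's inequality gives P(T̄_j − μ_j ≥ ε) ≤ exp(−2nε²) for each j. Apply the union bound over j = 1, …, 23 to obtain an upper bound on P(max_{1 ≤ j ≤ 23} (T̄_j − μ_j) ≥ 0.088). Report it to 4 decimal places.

0.0273

Per-experiment Hoeffding bound: exp(−2·435·0.088²) = exp(−6.73728) = 0.0011859.
Union bound over 23 events: 23·0.0011859 = 0.02727.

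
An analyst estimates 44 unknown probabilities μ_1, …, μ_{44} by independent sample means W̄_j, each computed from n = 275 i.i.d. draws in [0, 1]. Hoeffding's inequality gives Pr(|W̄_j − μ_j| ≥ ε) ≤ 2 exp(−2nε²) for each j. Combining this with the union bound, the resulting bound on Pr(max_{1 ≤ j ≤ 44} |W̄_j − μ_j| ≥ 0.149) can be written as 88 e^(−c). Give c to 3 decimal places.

Union bound over the 44 events: Pr(max_{1 ≤ j ≤ 44} |W̄_j − μ_j| ≥ 0.149) ≤ 44·2·exp(−2nε²) = 88 exp(−2·275·0.149²).
So c = 2·275·0.149² = 12.2105.

12.211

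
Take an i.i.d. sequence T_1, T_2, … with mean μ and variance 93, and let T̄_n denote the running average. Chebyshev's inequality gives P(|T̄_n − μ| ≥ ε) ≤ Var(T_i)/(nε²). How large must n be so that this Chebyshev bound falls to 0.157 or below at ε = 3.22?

Require 93/(n·3.22²) ≤ 0.157, i.e. n ≥ 93/(0.157·3.22²) = 57.131.
The smallest integer n is 58.

58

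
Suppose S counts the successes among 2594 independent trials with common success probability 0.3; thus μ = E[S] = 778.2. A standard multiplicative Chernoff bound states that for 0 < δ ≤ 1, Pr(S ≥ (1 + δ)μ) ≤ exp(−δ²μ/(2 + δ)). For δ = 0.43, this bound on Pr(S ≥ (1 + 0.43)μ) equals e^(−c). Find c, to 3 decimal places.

59.214

c = δ²μ/(2 + δ) = 0.43²·778.2/(2 + 0.43) = 59.2137.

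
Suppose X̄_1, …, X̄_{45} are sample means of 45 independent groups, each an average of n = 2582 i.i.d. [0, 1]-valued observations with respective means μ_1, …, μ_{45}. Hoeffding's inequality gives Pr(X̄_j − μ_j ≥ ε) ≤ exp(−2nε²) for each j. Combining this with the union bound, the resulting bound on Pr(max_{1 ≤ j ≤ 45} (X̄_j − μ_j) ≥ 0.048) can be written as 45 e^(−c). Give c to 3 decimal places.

Union bound over the 45 events: Pr(max_{1 ≤ j ≤ 45} (X̄_j − μ_j) ≥ 0.048) ≤ 45·exp(−2nε²) = 45 exp(−2·2582·0.048²).
So c = 2·2582·0.048² = 11.8979.

11.898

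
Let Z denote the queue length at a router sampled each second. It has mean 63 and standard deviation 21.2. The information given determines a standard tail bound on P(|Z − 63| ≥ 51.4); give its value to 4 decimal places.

0.1701

Mean and variance are known, so Chebyshev's inequality applies.
Chebyshev: P(|Z − μ| ≥ t) ≤ Var(Z)/t².
Var(Z) = σ² = 21.2² = 449.44.
Bound = 449.44 / 2641.96 = 0.1701.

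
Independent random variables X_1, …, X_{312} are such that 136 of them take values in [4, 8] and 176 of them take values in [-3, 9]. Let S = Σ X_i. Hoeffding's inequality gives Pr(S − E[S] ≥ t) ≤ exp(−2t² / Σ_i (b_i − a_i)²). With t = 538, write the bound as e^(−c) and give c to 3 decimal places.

21.035

Σ(b_i − a_i)² = 136·4² + 176·12² = 27520.
c = 2t² / 27520 = 2·538² / 27520 = 21.0352.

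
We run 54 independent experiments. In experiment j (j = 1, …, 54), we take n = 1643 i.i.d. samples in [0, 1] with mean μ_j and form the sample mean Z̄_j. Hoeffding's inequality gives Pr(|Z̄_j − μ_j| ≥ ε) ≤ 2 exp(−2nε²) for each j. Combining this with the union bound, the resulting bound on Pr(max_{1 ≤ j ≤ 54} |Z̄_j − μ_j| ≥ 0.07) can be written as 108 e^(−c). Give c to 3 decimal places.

16.101

Union bound over the 54 events: Pr(max_{1 ≤ j ≤ 54} |Z̄_j − μ_j| ≥ 0.07) ≤ 54·2·exp(−2nε²) = 108 exp(−2·1643·0.07²).
So c = 2·1643·0.07² = 16.1014.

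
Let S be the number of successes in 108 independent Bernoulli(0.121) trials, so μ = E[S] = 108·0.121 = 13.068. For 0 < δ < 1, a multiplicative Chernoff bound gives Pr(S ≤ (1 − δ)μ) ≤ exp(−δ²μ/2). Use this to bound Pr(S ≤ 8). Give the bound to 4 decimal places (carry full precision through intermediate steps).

0.3743

Write 8 = (1 − δ)μ, so δ = 1 − 8/13.068 = 0.3878176…
Then the exponent is δ²μ/2 = (μ − 8)²/(2μ) = 0.982730.
Bound = exp(−0.982730) = 0.37429.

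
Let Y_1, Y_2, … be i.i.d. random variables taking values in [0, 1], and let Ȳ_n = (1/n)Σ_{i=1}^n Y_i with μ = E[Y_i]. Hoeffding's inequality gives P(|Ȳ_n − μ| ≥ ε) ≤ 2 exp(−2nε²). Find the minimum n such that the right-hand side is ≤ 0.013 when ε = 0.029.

Require 2·exp(−2nε²) ≤ 0.013, i.e. 2nε² ≥ ln(2/0.013) = 5.035953.
So n ≥ 5.035953 / (2·0.029²) = 2994.027.
The smallest integer n is 2995.

2995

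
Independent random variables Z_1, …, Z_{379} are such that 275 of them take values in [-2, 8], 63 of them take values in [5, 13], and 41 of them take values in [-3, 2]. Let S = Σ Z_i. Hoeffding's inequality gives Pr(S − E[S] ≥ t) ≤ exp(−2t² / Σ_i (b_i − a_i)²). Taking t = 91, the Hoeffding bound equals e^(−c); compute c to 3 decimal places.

0.509

Σ(b_i − a_i)² = 275·10² + 63·8² + 41·5² = 32557.
c = 2t² / 32557 = 2·91² / 32557 = 0.5087.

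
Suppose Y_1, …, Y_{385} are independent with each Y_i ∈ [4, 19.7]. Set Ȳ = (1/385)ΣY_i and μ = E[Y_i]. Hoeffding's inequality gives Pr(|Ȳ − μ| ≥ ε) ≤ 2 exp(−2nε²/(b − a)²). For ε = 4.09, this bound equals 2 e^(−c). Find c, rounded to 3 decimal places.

c = 2nε²/(b − a)² = 2·385·4.09² / 15.7² = 52.2562.

52.256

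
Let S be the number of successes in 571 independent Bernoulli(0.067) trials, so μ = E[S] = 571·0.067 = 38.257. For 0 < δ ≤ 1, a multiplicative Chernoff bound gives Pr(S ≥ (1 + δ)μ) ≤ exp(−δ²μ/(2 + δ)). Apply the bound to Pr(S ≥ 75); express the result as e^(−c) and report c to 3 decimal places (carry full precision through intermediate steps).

Write 75 = (1 + δ)μ, so δ = 75/38.257 − 1 = 0.9604255…
Then the exponent is δ²μ/(2 + δ) = (75 − μ)² / (μ·(2 + δ)) = 11.920217.

11.920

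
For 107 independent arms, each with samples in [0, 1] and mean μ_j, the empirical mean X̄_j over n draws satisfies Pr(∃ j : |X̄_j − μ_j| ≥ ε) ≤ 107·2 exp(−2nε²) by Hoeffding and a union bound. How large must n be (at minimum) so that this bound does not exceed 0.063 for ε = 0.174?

Need 2·107·exp(−2nε²) ≤ 0.063, i.e. exp(−2nε²) ≤ 0.063/214.
So 2nε² ≥ ln(214/0.063) = 8.130597.
Hence n ≥ 8.130597/(2·0.174²) = 134.275.
The smallest integer n is 135.

135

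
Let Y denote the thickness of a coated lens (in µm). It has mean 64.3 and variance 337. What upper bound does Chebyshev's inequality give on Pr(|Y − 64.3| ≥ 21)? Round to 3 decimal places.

0.764

Chebyshev: Pr(|Y − μ| ≥ t) ≤ Var(Y)/t².
Bound = 337 / 441 = 0.7642.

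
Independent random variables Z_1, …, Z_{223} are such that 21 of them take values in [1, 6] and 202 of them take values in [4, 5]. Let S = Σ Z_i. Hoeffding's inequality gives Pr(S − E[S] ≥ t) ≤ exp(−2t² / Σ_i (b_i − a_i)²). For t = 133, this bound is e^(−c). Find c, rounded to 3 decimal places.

48.663

Σ(b_i − a_i)² = 21·5² + 202·1² = 727.
c = 2t² / 727 = 2·133² / 727 = 48.6630.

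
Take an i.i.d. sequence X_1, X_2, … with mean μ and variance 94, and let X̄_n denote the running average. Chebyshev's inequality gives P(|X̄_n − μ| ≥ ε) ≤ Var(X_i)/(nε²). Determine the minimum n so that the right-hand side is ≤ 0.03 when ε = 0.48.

13600

Require 94/(n·0.48²) ≤ 0.03, i.e. n ≥ 94/(0.03·0.48²) = 13599.537.
The smallest integer n is 13600.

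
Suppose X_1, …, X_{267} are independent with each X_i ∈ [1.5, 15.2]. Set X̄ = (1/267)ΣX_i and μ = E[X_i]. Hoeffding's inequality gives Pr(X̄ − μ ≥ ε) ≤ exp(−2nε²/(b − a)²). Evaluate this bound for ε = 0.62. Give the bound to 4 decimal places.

0.3350

Exponent: 2nε²/(b − a)² = 2·267·0.62² / 13.7² = 1.09366.
Bound = exp(−1.09366) = 0.33499.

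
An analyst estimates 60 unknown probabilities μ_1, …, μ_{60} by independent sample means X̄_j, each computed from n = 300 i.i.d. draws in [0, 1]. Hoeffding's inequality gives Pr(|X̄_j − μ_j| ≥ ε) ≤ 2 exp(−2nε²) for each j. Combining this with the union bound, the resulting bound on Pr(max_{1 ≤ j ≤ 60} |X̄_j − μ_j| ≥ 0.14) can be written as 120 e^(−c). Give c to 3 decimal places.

11.760

Union bound over the 60 events: Pr(max_{1 ≤ j ≤ 60} |X̄_j − μ_j| ≥ 0.14) ≤ 60·2·exp(−2nε²) = 120 exp(−2·300·0.14²).
So c = 2·300·0.14² = 11.7600.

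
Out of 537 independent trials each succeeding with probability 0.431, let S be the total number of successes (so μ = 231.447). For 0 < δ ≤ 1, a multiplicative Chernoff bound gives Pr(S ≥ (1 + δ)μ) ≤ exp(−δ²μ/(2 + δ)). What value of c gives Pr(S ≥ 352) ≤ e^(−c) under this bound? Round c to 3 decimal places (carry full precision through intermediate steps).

Write 352 = (1 + δ)μ, so δ = 352/231.447 − 1 = 0.5208665…
Then the exponent is δ²μ/(2 + δ) = (352 − μ)² / (μ·(2 + δ)) = 24.908905.

24.909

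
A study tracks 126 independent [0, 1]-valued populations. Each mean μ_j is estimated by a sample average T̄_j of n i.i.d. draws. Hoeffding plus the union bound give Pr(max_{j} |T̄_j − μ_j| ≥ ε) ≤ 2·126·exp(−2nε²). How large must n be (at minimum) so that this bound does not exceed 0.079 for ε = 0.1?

Need 2·126·exp(−2nε²) ≤ 0.079, i.e. exp(−2nε²) ≤ 0.079/252.
So 2nε² ≥ ln(252/0.079) = 8.067737.
Hence n ≥ 8.067737/(2·0.1²) = 403.387.
The smallest integer n is 404.

404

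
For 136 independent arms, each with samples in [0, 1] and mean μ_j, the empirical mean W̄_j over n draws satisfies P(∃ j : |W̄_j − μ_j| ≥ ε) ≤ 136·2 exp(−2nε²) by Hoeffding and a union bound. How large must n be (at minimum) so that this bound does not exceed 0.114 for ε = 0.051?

Need 2·136·exp(−2nε²) ≤ 0.114, i.e. exp(−2nε²) ≤ 0.114/272.
So 2nε² ≥ ln(272/0.114) = 7.777359.
Hence n ≥ 7.777359/(2·0.051²) = 1495.071.
The smallest integer n is 1496.

1496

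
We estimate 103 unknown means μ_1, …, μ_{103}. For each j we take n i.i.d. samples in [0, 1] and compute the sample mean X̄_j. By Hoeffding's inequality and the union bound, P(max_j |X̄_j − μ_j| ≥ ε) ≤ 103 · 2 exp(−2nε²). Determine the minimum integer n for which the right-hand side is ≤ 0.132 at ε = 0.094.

417

Need 2·103·exp(−2nε²) ≤ 0.132, i.e. exp(−2nε²) ≤ 0.132/206.
So 2nε² ≥ ln(206/0.132) = 7.352830.
Hence n ≥ 7.352830/(2·0.094²) = 416.072.
The smallest integer n is 417.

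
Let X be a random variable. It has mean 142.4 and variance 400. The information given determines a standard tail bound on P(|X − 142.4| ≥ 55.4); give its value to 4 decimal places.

Mean and variance are known, so Chebyshev's inequality applies.
Chebyshev: P(|X − μ| ≥ t) ≤ Var(X)/t².
Bound = 400 / 3069.16 = 0.1303.

0.1303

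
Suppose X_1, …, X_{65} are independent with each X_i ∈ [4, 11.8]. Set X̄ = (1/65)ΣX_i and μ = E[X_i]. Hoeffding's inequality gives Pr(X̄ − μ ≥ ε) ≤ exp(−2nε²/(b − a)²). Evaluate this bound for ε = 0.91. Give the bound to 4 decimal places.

Exponent: 2nε²/(b − a)² = 2·65·0.91² / 7.8² = 1.76944.
Bound = exp(−1.76944) = 0.17043.

0.1704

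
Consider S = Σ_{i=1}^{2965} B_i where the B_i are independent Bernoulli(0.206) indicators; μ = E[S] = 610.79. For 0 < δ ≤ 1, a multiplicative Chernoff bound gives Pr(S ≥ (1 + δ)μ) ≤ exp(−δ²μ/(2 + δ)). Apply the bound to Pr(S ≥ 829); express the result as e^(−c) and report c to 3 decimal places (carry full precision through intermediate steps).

Write 829 = (1 + δ)μ, so δ = 829/610.79 − 1 = 0.3572586…
Then the exponent is δ²μ/(2 + δ) = (829 − μ)² / (μ·(2 + δ)) = 33.071215.

33.071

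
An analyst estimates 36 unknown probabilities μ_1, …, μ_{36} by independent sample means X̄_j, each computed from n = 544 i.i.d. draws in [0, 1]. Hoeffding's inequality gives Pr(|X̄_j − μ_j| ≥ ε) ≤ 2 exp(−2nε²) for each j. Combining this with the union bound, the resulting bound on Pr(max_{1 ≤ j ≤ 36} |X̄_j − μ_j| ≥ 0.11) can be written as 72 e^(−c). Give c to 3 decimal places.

Union bound over the 36 events: Pr(max_{1 ≤ j ≤ 36} |X̄_j − μ_j| ≥ 0.11) ≤ 36·2·exp(−2nε²) = 72 exp(−2·544·0.11²).
So c = 2·544·0.11² = 13.1648.

13.165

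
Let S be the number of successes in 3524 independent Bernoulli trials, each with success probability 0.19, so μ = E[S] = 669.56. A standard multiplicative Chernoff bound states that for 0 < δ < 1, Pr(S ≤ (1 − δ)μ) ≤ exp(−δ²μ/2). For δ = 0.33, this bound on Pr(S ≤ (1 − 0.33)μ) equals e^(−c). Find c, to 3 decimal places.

36.458

c = δ²μ/2 = 0.33²·669.56/2 = 36.4575.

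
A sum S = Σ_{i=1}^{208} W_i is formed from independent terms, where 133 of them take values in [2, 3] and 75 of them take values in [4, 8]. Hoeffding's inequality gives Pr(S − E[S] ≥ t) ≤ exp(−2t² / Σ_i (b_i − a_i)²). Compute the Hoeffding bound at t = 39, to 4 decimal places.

0.1021

Σ(b_i − a_i)² = 133·1² + 75·4² = 1333.
Exponent = 2·39² / 1333 = 2.28207.
Bound = exp(−2.28207) = 0.10207.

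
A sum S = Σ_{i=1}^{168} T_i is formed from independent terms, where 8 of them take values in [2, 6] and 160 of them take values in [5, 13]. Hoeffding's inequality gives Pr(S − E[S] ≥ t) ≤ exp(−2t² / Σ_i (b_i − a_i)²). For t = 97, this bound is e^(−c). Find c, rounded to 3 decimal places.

Σ(b_i − a_i)² = 8·4² + 160·8² = 10368.
c = 2t² / 10368 = 2·97² / 10368 = 1.8150.

1.815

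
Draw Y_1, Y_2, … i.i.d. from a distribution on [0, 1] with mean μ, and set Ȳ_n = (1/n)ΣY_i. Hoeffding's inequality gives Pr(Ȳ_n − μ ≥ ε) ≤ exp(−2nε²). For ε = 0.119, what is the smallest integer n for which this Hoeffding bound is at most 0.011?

160

Require exp(−2nε²) ≤ 0.011, i.e. 2nε² ≥ ln(1/0.011) = 4.509860.
So n ≥ 4.509860 / (2·0.119²) = 159.235.
The smallest integer n is 160.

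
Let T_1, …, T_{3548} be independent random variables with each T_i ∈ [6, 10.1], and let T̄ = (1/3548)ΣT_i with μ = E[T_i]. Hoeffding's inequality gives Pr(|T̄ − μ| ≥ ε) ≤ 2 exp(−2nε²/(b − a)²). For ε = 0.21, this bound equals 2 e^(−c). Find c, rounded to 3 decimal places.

c = 2nε²/(b − a)² = 2·3548·0.21² / 4.1² = 18.6159.

18.616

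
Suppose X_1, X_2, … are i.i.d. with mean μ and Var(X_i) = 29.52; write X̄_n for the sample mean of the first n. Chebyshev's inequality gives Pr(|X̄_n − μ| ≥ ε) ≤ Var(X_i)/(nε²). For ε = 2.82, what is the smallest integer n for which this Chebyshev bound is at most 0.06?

62

Require 29.52/(n·2.82²) ≤ 0.06, i.e. n ≥ 29.52/(0.06·2.82²) = 61.868.
The smallest integer n is 62.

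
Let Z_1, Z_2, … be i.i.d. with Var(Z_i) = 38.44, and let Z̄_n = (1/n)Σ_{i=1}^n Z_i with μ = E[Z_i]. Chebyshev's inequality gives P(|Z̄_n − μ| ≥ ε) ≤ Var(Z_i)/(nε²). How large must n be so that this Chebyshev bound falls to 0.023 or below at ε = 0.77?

Require 38.44/(n·0.77²) ≤ 0.023, i.e. n ≥ 38.44/(0.023·0.77²) = 2818.864.
The smallest integer n is 2819.

2819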